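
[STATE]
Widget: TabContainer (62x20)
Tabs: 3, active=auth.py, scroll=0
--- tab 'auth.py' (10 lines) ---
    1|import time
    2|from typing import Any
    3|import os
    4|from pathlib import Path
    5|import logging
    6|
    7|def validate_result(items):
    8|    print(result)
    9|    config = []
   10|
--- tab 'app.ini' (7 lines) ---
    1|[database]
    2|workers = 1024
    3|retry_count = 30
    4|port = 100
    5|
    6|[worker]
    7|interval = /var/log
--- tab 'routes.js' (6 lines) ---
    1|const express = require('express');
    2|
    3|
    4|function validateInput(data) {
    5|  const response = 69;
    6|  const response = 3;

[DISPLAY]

[auth.py]│ app.ini │ routes.js                                
──────────────────────────────────────────────────────────────
import time                                                   
from typing import Any                                        
import os                                                     
from pathlib import Path                                      
import logging                                                
                                                              
def validate_result(items):                                   
    print(result)                                             
    config = []                                               
                                                              
                                                              
                                                              
                                                              
                                                              
                                                              
                                                              
                                                              
                                                              


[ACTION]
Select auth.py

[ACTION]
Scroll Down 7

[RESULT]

[auth.py]│ app.ini │ routes.js                                
──────────────────────────────────────────────────────────────
    print(result)                                             
    config = []                                               
                                                              
                                                              
                                                              
                                                              
                                                              
                                                              
                                                              
                                                              
                                                              
                                                              
                                                              
                                                              
                                                              
                                                              
                                                              
                                                              


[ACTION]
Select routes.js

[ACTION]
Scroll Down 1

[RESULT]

 auth.py │ app.ini │[routes.js]                               
──────────────────────────────────────────────────────────────
                                                              
                                                              
function validateInput(data) {                                
  const response = 69;                                        
  const response = 3;                                         
                                                              
                                                              
                                                              
                                                              
                                                              
                                                              
                                                              
                                                              
                                                              
                                                              
                                                              
                                                              
                                                              


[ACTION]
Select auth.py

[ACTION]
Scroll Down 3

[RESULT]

[auth.py]│ app.ini │ routes.js                                
──────────────────────────────────────────────────────────────
from pathlib import Path                                      
import logging                                                
                                                              
def validate_result(items):                                   
    print(result)                                             
    config = []                                               
                                                              
                                                              
                                                              
                                                              
                                                              
                                                              
                                                              
                                                              
                                                              
                                                              
                                                              
                                                              


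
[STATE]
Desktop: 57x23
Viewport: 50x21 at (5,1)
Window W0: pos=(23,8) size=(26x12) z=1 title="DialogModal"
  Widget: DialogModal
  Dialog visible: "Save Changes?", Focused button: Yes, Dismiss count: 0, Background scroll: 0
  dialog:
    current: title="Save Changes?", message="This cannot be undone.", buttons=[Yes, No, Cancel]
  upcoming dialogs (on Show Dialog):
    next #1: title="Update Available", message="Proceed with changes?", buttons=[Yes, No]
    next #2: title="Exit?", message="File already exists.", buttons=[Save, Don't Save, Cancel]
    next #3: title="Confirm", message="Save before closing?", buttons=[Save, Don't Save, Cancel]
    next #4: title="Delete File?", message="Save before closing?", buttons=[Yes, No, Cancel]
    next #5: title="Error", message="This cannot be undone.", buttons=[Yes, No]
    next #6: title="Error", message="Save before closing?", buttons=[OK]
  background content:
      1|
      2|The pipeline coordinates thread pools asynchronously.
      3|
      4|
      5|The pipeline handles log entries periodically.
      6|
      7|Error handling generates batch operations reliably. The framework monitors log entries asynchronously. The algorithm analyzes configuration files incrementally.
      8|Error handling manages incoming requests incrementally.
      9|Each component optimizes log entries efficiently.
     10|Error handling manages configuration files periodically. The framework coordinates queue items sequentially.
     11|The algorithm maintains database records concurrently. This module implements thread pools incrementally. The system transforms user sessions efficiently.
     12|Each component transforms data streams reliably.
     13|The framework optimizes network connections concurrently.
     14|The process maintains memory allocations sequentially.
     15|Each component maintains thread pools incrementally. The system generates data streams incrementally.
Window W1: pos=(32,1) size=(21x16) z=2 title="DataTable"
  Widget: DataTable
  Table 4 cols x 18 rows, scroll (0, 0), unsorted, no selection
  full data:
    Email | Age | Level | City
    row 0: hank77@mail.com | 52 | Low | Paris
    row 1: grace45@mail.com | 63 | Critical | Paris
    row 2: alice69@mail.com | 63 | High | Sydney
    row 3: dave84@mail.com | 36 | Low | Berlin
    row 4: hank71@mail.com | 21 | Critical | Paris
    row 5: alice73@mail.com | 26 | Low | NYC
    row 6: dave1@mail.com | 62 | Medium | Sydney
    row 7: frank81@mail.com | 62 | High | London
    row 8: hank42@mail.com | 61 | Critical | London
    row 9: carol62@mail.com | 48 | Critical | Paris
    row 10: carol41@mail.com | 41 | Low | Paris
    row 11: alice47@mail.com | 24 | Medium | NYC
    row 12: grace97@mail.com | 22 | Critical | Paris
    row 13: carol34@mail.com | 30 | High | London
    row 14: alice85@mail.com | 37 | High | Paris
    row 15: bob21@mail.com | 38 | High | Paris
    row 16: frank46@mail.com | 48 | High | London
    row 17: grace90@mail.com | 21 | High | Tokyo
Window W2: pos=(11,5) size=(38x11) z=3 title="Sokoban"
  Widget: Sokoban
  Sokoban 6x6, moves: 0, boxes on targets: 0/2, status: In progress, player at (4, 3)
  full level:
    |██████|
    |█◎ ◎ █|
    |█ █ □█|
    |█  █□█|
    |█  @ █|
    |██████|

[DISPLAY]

                           ┏━━━━━━━━━━━━━━━━━━━┓  
                           ┃ DataTable         ┃  
                           ┠───────────────────┨  
                           ┃Email           │Ag┃  
      ┏━━━━━━━━━━━━━━━━━━━━━━━━━━━━━━━━━━━━┓┼──┃  
      ┃ Sokoban                            ┃│52┃  
      ┠────────────────────────────────────┨│63┃  
      ┃██████                              ┃│63┃  
      ┃█◎ ◎ █                              ┃│36┃  
      ┃█ █ □█                              ┃│21┃  
      ┃█  █□█                              ┃│26┃  
      ┃█  @ █                              ┃│62┃  
      ┃██████                              ┃│62┃  
      ┃Moves: 0  0/2                       ┃│61┃  
      ┗━━━━━━━━━━━━━━━━━━━━━━━━━━━━━━━━━━━━┛│48┃  
                  ┃  └─────┗━━━━━━━━━━━━━━━━━━━┛  
                  ┃Error handling generates┃      
                  ┃Error handling manages i┃      
                  ┗━━━━━━━━━━━━━━━━━━━━━━━━┛      
                                                  
                                                  


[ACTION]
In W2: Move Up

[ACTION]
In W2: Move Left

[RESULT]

                           ┏━━━━━━━━━━━━━━━━━━━┓  
                           ┃ DataTable         ┃  
                           ┠───────────────────┨  
                           ┃Email           │Ag┃  
      ┏━━━━━━━━━━━━━━━━━━━━━━━━━━━━━━━━━━━━┓┼──┃  
      ┃ Sokoban                            ┃│52┃  
      ┠────────────────────────────────────┨│63┃  
      ┃██████                              ┃│63┃  
      ┃█◎ ◎ █                              ┃│36┃  
      ┃█ █ □█                              ┃│21┃  
      ┃█  █□█                              ┃│26┃  
      ┃█ @  █                              ┃│62┃  
      ┃██████                              ┃│62┃  
      ┃Moves: 1  0/2                       ┃│61┃  
      ┗━━━━━━━━━━━━━━━━━━━━━━━━━━━━━━━━━━━━┛│48┃  
                  ┃  └─────┗━━━━━━━━━━━━━━━━━━━┛  
                  ┃Error handling generates┃      
                  ┃Error handling manages i┃      
                  ┗━━━━━━━━━━━━━━━━━━━━━━━━┛      
                                                  
                                                  


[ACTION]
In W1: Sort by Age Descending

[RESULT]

                           ┏━━━━━━━━━━━━━━━━━━━┓  
                           ┃ DataTable         ┃  
                           ┠───────────────────┨  
                           ┃Email           │Ag┃  
      ┏━━━━━━━━━━━━━━━━━━━━━━━━━━━━━━━━━━━━┓┼──┃  
      ┃ Sokoban                            ┃│63┃  
      ┠────────────────────────────────────┨│63┃  
      ┃██████                              ┃│62┃  
      ┃█◎ ◎ █                              ┃│62┃  
      ┃█ █ □█                              ┃│61┃  
      ┃█  █□█                              ┃│52┃  
      ┃█ @  █                              ┃│48┃  
      ┃██████                              ┃│48┃  
      ┃Moves: 1  0/2                       ┃│41┃  
      ┗━━━━━━━━━━━━━━━━━━━━━━━━━━━━━━━━━━━━┛│38┃  
                  ┃  └─────┗━━━━━━━━━━━━━━━━━━━┛  
                  ┃Error handling generates┃      
                  ┃Error handling manages i┃      
                  ┗━━━━━━━━━━━━━━━━━━━━━━━━┛      
                                                  
                                                  


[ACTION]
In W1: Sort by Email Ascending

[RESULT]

                           ┏━━━━━━━━━━━━━━━━━━━┓  
                           ┃ DataTable         ┃  
                           ┠───────────────────┨  
                           ┃Email          ▲│Ag┃  
      ┏━━━━━━━━━━━━━━━━━━━━━━━━━━━━━━━━━━━━┓┼──┃  
      ┃ Sokoban                            ┃│24┃  
      ┠────────────────────────────────────┨│63┃  
      ┃██████                              ┃│26┃  
      ┃█◎ ◎ █                              ┃│37┃  
      ┃█ █ □█                              ┃│38┃  
      ┃█  █□█                              ┃│30┃  
      ┃█ @  █                              ┃│41┃  
      ┃██████                              ┃│48┃  
      ┃Moves: 1  0/2                       ┃│62┃  
      ┗━━━━━━━━━━━━━━━━━━━━━━━━━━━━━━━━━━━━┛│36┃  
                  ┃  └─────┗━━━━━━━━━━━━━━━━━━━┛  
                  ┃Error handling generates┃      
                  ┃Error handling manages i┃      
                  ┗━━━━━━━━━━━━━━━━━━━━━━━━┛      
                                                  
                                                  


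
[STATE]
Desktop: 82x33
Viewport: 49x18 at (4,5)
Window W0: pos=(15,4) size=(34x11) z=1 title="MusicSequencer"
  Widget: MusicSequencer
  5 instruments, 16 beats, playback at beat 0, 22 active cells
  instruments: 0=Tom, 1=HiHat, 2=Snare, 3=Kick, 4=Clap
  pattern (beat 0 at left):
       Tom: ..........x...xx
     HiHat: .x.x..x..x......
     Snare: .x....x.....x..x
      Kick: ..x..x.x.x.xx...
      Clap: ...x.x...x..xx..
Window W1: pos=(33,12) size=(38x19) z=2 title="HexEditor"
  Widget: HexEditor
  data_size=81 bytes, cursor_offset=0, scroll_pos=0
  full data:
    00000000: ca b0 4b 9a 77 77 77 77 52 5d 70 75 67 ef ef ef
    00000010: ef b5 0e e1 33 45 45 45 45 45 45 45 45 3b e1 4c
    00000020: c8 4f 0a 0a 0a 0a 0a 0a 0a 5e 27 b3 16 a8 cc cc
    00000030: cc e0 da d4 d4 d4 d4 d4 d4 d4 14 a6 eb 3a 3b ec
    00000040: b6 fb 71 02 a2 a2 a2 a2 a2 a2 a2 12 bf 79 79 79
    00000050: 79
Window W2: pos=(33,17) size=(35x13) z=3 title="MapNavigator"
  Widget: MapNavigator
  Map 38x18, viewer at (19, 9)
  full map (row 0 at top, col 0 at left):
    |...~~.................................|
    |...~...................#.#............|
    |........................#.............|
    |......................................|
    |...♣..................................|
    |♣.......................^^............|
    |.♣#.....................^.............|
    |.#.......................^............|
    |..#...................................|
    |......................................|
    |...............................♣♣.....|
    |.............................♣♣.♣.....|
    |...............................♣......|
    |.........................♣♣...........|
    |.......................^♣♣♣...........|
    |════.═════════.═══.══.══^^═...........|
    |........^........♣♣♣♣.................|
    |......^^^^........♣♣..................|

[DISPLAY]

           ┃ MusicSequencer                 ┃    
           ┠────────────────────────────────┨    
           ┃      ▼123456789012345          ┃    
           ┃   Tom··········█···██          ┃    
           ┃ HiHat·█·█··█··█······          ┃    
           ┃ Snare·█····█·····█··█          ┃    
           ┃  Kick··█··█·█·█·██···          ┃    
           ┃  Clap···█·█···█·┏━━━━━━━━━━━━━━━━━━━
           ┃                 ┃ HexEditor         
           ┗━━━━━━━━━━━━━━━━━┠───────────────────
                             ┃00000000  CA b0 4b 
                             ┃00000010  ef b5 0e 
                             ┏━━━━━━━━━━━━━━━━━━━
                             ┃ MapNavigator      
                             ┠───────────────────
                             ┃...................
                             ┃...................
                             ┃...................


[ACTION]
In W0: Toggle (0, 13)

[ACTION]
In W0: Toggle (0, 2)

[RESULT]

           ┃ MusicSequencer                 ┃    
           ┠────────────────────────────────┨    
           ┃      ▼123456789012345          ┃    
           ┃   Tom··█·······█··███          ┃    
           ┃ HiHat·█·█··█··█······          ┃    
           ┃ Snare·█····█·····█··█          ┃    
           ┃  Kick··█··█·█·█·██···          ┃    
           ┃  Clap···█·█···█·┏━━━━━━━━━━━━━━━━━━━
           ┃                 ┃ HexEditor         
           ┗━━━━━━━━━━━━━━━━━┠───────────────────
                             ┃00000000  CA b0 4b 
                             ┃00000010  ef b5 0e 
                             ┏━━━━━━━━━━━━━━━━━━━
                             ┃ MapNavigator      
                             ┠───────────────────
                             ┃...................
                             ┃...................
                             ┃...................


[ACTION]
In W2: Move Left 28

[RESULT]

           ┃ MusicSequencer                 ┃    
           ┠────────────────────────────────┨    
           ┃      ▼123456789012345          ┃    
           ┃   Tom··█·······█··███          ┃    
           ┃ HiHat·█·█··█··█······          ┃    
           ┃ Snare·█····█·····█··█          ┃    
           ┃  Kick··█··█·█·█·██···          ┃    
           ┃  Clap···█·█···█·┏━━━━━━━━━━━━━━━━━━━
           ┃                 ┃ HexEditor         
           ┗━━━━━━━━━━━━━━━━━┠───────────────────
                             ┃00000000  CA b0 4b 
                             ┃00000010  ef b5 0e 
                             ┏━━━━━━━━━━━━━━━━━━━
                             ┃ MapNavigator      
                             ┠───────────────────
                             ┃                ♣..
                             ┃                .♣#
                             ┃                .#.


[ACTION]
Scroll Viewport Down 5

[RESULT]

           ┃ Snare·█····█·····█··█          ┃    
           ┃  Kick··█··█·█·█·██···          ┃    
           ┃  Clap···█·█···█·┏━━━━━━━━━━━━━━━━━━━
           ┃                 ┃ HexEditor         
           ┗━━━━━━━━━━━━━━━━━┠───────────────────
                             ┃00000000  CA b0 4b 
                             ┃00000010  ef b5 0e 
                             ┏━━━━━━━━━━━━━━━━━━━
                             ┃ MapNavigator      
                             ┠───────────────────
                             ┃                ♣..
                             ┃                .♣#
                             ┃                .#.
                             ┃                ..#
                             ┃                @..
                             ┃                ...
                             ┃                ...
                             ┃                ...


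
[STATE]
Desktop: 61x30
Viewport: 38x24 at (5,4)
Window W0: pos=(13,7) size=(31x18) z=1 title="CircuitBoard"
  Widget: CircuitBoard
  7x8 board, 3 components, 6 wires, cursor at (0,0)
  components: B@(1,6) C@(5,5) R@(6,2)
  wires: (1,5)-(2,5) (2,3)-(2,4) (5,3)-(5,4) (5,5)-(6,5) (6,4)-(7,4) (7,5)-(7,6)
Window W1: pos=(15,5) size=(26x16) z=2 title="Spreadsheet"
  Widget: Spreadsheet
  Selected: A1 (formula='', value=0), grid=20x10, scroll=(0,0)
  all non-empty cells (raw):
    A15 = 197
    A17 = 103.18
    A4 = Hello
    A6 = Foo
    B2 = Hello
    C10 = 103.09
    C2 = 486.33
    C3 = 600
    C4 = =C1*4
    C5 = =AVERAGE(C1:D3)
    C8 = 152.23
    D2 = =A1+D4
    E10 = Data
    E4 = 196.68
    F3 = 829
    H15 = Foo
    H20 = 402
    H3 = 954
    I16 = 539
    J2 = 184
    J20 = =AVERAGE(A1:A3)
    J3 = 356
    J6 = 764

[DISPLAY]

                                      
          ┏━━━━━━━━━━━━━━━━━━━━━━━━┓  
          ┃ Spreadsheet            ┃  
        ┏━┠────────────────────────┨━━
        ┃ ┃A1:                     ┃  
        ┠─┃       A       B       C┃──
        ┃ ┃------------------------┃  
        ┃0┃  1      [0]       0    ┃  
        ┃ ┃  2        0Hello     48┃  
        ┃1┃  3        0       0    ┃ B
        ┃ ┃  4 Hello          0    ┃  
        ┃2┃  5        0       0  18┃  
        ┃ ┃  6 Foo            0    ┃  
        ┃3┃  7        0       0    ┃  
        ┃ ┃  8        0       0  15┃  
        ┃4┃  9        0       0    ┃  
        ┃ ┗━━━━━━━━━━━━━━━━━━━━━━━━┛  
        ┃5               · ─ ·   C    
        ┃                        │    
        ┃6           R       ·   ·    
        ┗━━━━━━━━━━━━━━━━━━━━━━━━━━━━━
                                      
                                      
                                      


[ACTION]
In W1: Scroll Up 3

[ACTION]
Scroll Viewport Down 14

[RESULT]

          ┃ Spreadsheet            ┃  
        ┏━┠────────────────────────┨━━
        ┃ ┃A1:                     ┃  
        ┠─┃       A       B       C┃──
        ┃ ┃------------------------┃  
        ┃0┃  1      [0]       0    ┃  
        ┃ ┃  2        0Hello     48┃  
        ┃1┃  3        0       0    ┃ B
        ┃ ┃  4 Hello          0    ┃  
        ┃2┃  5        0       0  18┃  
        ┃ ┃  6 Foo            0    ┃  
        ┃3┃  7        0       0    ┃  
        ┃ ┃  8        0       0  15┃  
        ┃4┃  9        0       0    ┃  
        ┃ ┗━━━━━━━━━━━━━━━━━━━━━━━━┛  
        ┃5               · ─ ·   C    
        ┃                        │    
        ┃6           R       ·   ·    
        ┗━━━━━━━━━━━━━━━━━━━━━━━━━━━━━
                                      
                                      
                                      
                                      
                                      


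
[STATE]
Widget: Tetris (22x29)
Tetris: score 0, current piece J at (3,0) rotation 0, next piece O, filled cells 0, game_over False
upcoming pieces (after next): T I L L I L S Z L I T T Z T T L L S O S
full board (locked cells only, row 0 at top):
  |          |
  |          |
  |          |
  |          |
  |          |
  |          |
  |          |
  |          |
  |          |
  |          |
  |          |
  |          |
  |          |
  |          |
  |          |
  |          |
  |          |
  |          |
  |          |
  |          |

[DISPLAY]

   █      │Next:      
   ███    │▓▓         
          │▓▓         
          │           
          │           
          │           
          │Score:     
          │0          
          │           
          │           
          │           
          │           
          │           
          │           
          │           
          │           
          │           
          │           
          │           
          │           
          │           
          │           
          │           
          │           
          │           
          │           
          │           
          │           
          │           


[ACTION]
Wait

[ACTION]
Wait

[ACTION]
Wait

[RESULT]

          │Next:      
          │▓▓         
          │▓▓         
   █      │           
   ███    │           
          │           
          │Score:     
          │0          
          │           
          │           
          │           
          │           
          │           
          │           
          │           
          │           
          │           
          │           
          │           
          │           
          │           
          │           
          │           
          │           
          │           
          │           
          │           
          │           
          │           


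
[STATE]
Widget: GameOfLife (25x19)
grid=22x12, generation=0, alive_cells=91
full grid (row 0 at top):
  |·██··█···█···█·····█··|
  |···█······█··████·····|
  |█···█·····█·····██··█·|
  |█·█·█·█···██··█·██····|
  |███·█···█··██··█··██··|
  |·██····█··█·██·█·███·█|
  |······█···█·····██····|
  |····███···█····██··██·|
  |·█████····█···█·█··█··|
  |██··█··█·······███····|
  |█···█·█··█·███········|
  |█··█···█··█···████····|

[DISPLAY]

Gen: 0                   
·██··█···█···█·····█··   
···█······█··████·····   
█···█·····█·····██··█·   
█·█·█·█···██··█·██····   
███·█···█··██··█··██··   
·██····█··█·██·█·███·█   
······█···█·····██····   
····███···█····██··██·   
·█████····█···█·█··█··   
██··█··█·······███····   
█···█·█··█·███········   
█··█···█··█···████····   
                         
                         
                         
                         
                         
                         


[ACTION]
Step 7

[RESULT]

Gen: 7                   
······················   
······██···██·········   
······█···██····██····   
··········███··█··██··   
·····█·····██····███··   
██·██············███··   
···█··············█·█·   
·█·█··██··██······███·   
·██···█·█·█·······█·█·   
··█····██·············   
···██···██············   
····█·················   
                         
                         
                         
                         
                         
                         


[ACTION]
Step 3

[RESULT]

Gen: 10                  
······················   
······██··███····██···   
······██········█··█··   
····················█·   
···█·················█   
████·················█   
█···██·████·······█···   
···████·██·█·····██···   
██·█··█·█··█·····██·██   
██████·█·█············   
····██···█············   
···██·················   
                         
                         
                         
                         
                         
                         


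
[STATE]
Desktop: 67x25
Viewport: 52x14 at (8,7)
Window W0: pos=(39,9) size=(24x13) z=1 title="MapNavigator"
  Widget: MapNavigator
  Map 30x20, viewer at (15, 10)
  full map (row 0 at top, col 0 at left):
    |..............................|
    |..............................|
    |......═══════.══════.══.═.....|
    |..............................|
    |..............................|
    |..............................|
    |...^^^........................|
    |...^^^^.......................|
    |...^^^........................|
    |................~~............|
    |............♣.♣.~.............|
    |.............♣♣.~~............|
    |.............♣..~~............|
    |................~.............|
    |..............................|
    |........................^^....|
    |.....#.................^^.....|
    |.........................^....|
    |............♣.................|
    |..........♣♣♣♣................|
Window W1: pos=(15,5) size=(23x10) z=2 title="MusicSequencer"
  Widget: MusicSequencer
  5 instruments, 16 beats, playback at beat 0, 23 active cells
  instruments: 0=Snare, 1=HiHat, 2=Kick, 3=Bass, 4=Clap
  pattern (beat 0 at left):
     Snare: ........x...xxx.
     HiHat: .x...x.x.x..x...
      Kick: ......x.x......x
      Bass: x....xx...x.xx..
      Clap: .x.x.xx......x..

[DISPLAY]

       ┠─────────────────────┨                      
       ┃      ▼12345678901234┃                      
       ┃ Snare········█···███┃ ┏━━━━━━━━━━━━━━━━━━━━
       ┃ HiHat·█···█·█·█··█··┃ ┃ MapNavigator       
       ┃  Kick······█·█······┃ ┠────────────────────
       ┃  Bass█····██···█·██·┃ ┃^^..................
       ┃  Clap·█·█·██······█·┃ ┃^^^.................
       ┗━━━━━━━━━━━━━━━━━━━━━┛ ┃^^..................
                               ┃............~~......
                               ┃........♣.♣@~.......
                               ┃.........♣♣.~~......
                               ┃.........♣..~~......
                               ┃............~.......
                               ┃....................


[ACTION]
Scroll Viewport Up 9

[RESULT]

                                                    
                                                    
                                                    
                                                    
                                                    
       ┏━━━━━━━━━━━━━━━━━━━━━┓                      
       ┃ MusicSequencer      ┃                      
       ┠─────────────────────┨                      
       ┃      ▼12345678901234┃                      
       ┃ Snare········█···███┃ ┏━━━━━━━━━━━━━━━━━━━━
       ┃ HiHat·█···█·█·█··█··┃ ┃ MapNavigator       
       ┃  Kick······█·█······┃ ┠────────────────────
       ┃  Bass█····██···█·██·┃ ┃^^..................
       ┃  Clap·█·█·██······█·┃ ┃^^^.................


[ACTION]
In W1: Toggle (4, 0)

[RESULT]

                                                    
                                                    
                                                    
                                                    
                                                    
       ┏━━━━━━━━━━━━━━━━━━━━━┓                      
       ┃ MusicSequencer      ┃                      
       ┠─────────────────────┨                      
       ┃      ▼12345678901234┃                      
       ┃ Snare········█···███┃ ┏━━━━━━━━━━━━━━━━━━━━
       ┃ HiHat·█···█·█·█··█··┃ ┃ MapNavigator       
       ┃  Kick······█·█······┃ ┠────────────────────
       ┃  Bass█····██···█·██·┃ ┃^^..................
       ┃  Clap██·█·██······█·┃ ┃^^^.................


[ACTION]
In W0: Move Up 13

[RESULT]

                                                    
                                                    
                                                    
                                                    
                                                    
       ┏━━━━━━━━━━━━━━━━━━━━━┓                      
       ┃ MusicSequencer      ┃                      
       ┠─────────────────────┨                      
       ┃      ▼12345678901234┃                      
       ┃ Snare········█···███┃ ┏━━━━━━━━━━━━━━━━━━━━
       ┃ HiHat·█···█·█·█··█··┃ ┃ MapNavigator       
       ┃  Kick······█·█······┃ ┠────────────────────
       ┃  Bass█····██···█·██·┃ ┃                    
       ┃  Clap██·█·██······█·┃ ┃                    


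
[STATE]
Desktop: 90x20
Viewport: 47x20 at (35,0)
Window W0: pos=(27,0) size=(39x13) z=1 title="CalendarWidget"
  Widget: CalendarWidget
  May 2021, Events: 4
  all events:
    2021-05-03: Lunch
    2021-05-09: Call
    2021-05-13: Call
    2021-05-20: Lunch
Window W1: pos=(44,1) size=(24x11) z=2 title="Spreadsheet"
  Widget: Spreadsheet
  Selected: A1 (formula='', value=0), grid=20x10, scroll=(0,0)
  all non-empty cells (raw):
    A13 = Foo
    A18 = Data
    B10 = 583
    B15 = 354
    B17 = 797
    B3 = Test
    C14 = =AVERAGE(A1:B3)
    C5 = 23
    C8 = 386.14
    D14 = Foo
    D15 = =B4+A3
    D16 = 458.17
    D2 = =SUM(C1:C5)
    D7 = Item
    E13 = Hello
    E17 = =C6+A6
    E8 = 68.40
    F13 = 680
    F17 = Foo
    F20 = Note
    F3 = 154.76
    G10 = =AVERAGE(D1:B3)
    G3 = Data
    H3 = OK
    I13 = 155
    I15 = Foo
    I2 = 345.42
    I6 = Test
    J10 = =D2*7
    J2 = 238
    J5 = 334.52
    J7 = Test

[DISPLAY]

━━━━━━━━━━━━━━━━━━━━━━━━━━━━━━┓                
arWidget ┏━━━━━━━━━━━━━━━━━━━━━━┓              
─────────┃ Spreadsheet          ┃              
        M┠──────────────────────┨              
e Th Fr S┃A1:                   ┃              
         ┃       A       B      ┃              
 5  6  7 ┃----------------------┃              
2 13* 14 ┃  1      [0]       0  ┃              
9 20* 21 ┃  2        0       0  ┃              
6 27 28 2┃  3        0Test      ┃              
         ┃  4        0       0  ┃              
         ┗━━━━━━━━━━━━━━━━━━━━━━┛              
━━━━━━━━━━━━━━━━━━━━━━━━━━━━━━┛                
                                               
                                               
                                               
                                               
                                               
                                               
                                               


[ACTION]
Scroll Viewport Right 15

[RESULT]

━━━━━━━━━━━━━━━━━━━━━━┓                        
 ┏━━━━━━━━━━━━━━━━━━━━━━┓                      
─┃ Spreadsheet          ┃                      
M┠──────────────────────┨                      
S┃A1:                   ┃                      
 ┃       A       B      ┃                      
 ┃----------------------┃                      
 ┃  1      [0]       0  ┃                      
 ┃  2        0       0  ┃                      
2┃  3        0Test      ┃                      
 ┃  4        0       0  ┃                      
 ┗━━━━━━━━━━━━━━━━━━━━━━┛                      
━━━━━━━━━━━━━━━━━━━━━━┛                        
                                               
                                               
                                               
                                               
                                               
                                               
                                               


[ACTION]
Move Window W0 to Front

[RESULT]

━━━━━━━━━━━━━━━━━━━━━━┓                        
                      ┃━┓                      
──────────────────────┨ ┃                      
May 2021              ┃─┨                      
Sa Su                 ┃ ┃                      
 1  2                 ┃ ┃                      
  8  9*               ┃-┃                      
 15 16                ┃ ┃                      
 22 23                ┃ ┃                      
29 30                 ┃ ┃                      
                      ┃ ┃                      
                      ┃━┛                      
━━━━━━━━━━━━━━━━━━━━━━┛                        
                                               
                                               
                                               
                                               
                                               
                                               
                                               


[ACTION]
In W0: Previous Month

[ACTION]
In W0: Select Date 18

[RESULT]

━━━━━━━━━━━━━━━━━━━━━━┓                        
                      ┃━┓                      
──────────────────────┨ ┃                      
pril 2021             ┃─┨                      
Sa Su                 ┃ ┃                      
 3  4                 ┃ ┃                      
10 11                 ┃-┃                      
17 [18]               ┃ ┃                      
24 25                 ┃ ┃                      
                      ┃ ┃                      
                      ┃ ┃                      
                      ┃━┛                      
━━━━━━━━━━━━━━━━━━━━━━┛                        
                                               
                                               
                                               
                                               
                                               
                                               
                                               
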